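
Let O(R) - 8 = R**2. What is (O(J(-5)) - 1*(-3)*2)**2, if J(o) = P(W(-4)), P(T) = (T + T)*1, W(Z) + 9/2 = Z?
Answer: 91809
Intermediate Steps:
W(Z) = -9/2 + Z
P(T) = 2*T (P(T) = (2*T)*1 = 2*T)
J(o) = -17 (J(o) = 2*(-9/2 - 4) = 2*(-17/2) = -17)
O(R) = 8 + R**2
(O(J(-5)) - 1*(-3)*2)**2 = ((8 + (-17)**2) - 1*(-3)*2)**2 = ((8 + 289) + 3*2)**2 = (297 + 6)**2 = 303**2 = 91809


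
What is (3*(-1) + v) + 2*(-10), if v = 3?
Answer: -20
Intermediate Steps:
(3*(-1) + v) + 2*(-10) = (3*(-1) + 3) + 2*(-10) = (-3 + 3) - 20 = 0 - 20 = -20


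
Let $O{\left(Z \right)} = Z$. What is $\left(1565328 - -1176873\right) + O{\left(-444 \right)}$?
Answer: $2741757$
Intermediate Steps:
$\left(1565328 - -1176873\right) + O{\left(-444 \right)} = \left(1565328 - -1176873\right) - 444 = \left(1565328 + 1176873\right) - 444 = 2742201 - 444 = 2741757$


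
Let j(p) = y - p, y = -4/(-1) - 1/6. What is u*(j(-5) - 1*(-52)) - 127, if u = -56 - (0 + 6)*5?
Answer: -16076/3 ≈ -5358.7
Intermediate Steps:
u = -86 (u = -56 - 6*5 = -56 - 1*30 = -56 - 30 = -86)
y = 23/6 (y = -4*(-1) - 1*⅙ = 4 - ⅙ = 23/6 ≈ 3.8333)
j(p) = 23/6 - p
u*(j(-5) - 1*(-52)) - 127 = -86*((23/6 - 1*(-5)) - 1*(-52)) - 127 = -86*((23/6 + 5) + 52) - 127 = -86*(53/6 + 52) - 127 = -86*365/6 - 127 = -15695/3 - 127 = -16076/3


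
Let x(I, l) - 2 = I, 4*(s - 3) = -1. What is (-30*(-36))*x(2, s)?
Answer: 4320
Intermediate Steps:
s = 11/4 (s = 3 + (1/4)*(-1) = 3 - 1/4 = 11/4 ≈ 2.7500)
x(I, l) = 2 + I
(-30*(-36))*x(2, s) = (-30*(-36))*(2 + 2) = 1080*4 = 4320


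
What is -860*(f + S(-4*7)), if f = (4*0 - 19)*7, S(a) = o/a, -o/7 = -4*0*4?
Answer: 114380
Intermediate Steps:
o = 0 (o = -7*(-4*0)*4 = -0*4 = -7*0 = 0)
S(a) = 0 (S(a) = 0/a = 0)
f = -133 (f = (0 - 19)*7 = -19*7 = -133)
-860*(f + S(-4*7)) = -860*(-133 + 0) = -860*(-133) = 114380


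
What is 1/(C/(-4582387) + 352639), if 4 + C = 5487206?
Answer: 4582387/1615922882091 ≈ 2.8358e-6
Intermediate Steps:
C = 5487202 (C = -4 + 5487206 = 5487202)
1/(C/(-4582387) + 352639) = 1/(5487202/(-4582387) + 352639) = 1/(5487202*(-1/4582387) + 352639) = 1/(-5487202/4582387 + 352639) = 1/(1615922882091/4582387) = 4582387/1615922882091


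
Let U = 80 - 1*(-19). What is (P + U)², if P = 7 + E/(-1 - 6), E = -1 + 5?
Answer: 544644/49 ≈ 11115.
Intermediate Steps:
U = 99 (U = 80 + 19 = 99)
E = 4
P = 45/7 (P = 7 + 4/(-1 - 6) = 7 + 4/(-7) = 7 - ⅐*4 = 7 - 4/7 = 45/7 ≈ 6.4286)
(P + U)² = (45/7 + 99)² = (738/7)² = 544644/49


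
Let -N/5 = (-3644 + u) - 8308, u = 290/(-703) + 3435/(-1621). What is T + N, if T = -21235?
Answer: 43916089050/1139563 ≈ 38538.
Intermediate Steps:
u = -2884895/1139563 (u = 290*(-1/703) + 3435*(-1/1621) = -290/703 - 3435/1621 = -2884895/1139563 ≈ -2.5316)
N = 68114709355/1139563 (N = -5*((-3644 - 2884895/1139563) - 8308) = -5*(-4155452467/1139563 - 8308) = -5*(-13622941871/1139563) = 68114709355/1139563 ≈ 59773.)
T + N = -21235 + 68114709355/1139563 = 43916089050/1139563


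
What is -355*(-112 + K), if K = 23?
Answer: 31595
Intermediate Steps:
-355*(-112 + K) = -355*(-112 + 23) = -355*(-89) = 31595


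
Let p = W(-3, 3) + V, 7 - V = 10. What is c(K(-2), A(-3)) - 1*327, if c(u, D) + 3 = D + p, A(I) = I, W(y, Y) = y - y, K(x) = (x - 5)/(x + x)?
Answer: -336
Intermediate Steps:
V = -3 (V = 7 - 1*10 = 7 - 10 = -3)
K(x) = (-5 + x)/(2*x) (K(x) = (-5 + x)/((2*x)) = (-5 + x)*(1/(2*x)) = (-5 + x)/(2*x))
W(y, Y) = 0
p = -3 (p = 0 - 3 = -3)
c(u, D) = -6 + D (c(u, D) = -3 + (D - 3) = -3 + (-3 + D) = -6 + D)
c(K(-2), A(-3)) - 1*327 = (-6 - 3) - 1*327 = -9 - 327 = -336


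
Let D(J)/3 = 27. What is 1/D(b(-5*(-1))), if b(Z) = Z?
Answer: 1/81 ≈ 0.012346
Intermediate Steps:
D(J) = 81 (D(J) = 3*27 = 81)
1/D(b(-5*(-1))) = 1/81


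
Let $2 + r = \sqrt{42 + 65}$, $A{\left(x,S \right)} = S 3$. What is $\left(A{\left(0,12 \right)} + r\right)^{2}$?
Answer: $\left(34 + \sqrt{107}\right)^{2} \approx 1966.4$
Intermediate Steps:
$A{\left(x,S \right)} = 3 S$
$r = -2 + \sqrt{107}$ ($r = -2 + \sqrt{42 + 65} = -2 + \sqrt{107} \approx 8.3441$)
$\left(A{\left(0,12 \right)} + r\right)^{2} = \left(3 \cdot 12 - \left(2 - \sqrt{107}\right)\right)^{2} = \left(36 - \left(2 - \sqrt{107}\right)\right)^{2} = \left(34 + \sqrt{107}\right)^{2}$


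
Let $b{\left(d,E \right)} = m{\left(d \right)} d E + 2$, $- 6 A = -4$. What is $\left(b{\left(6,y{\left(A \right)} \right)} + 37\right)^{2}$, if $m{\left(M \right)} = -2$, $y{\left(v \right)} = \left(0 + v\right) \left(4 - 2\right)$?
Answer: $529$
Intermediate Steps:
$A = \frac{2}{3}$ ($A = \left(- \frac{1}{6}\right) \left(-4\right) = \frac{2}{3} \approx 0.66667$)
$y{\left(v \right)} = 2 v$ ($y{\left(v \right)} = v 2 = 2 v$)
$b{\left(d,E \right)} = 2 - 2 E d$ ($b{\left(d,E \right)} = - 2 d E + 2 = - 2 E d + 2 = 2 - 2 E d$)
$\left(b{\left(6,y{\left(A \right)} \right)} + 37\right)^{2} = \left(\left(2 - 2 \cdot 2 \cdot \frac{2}{3} \cdot 6\right) + 37\right)^{2} = \left(\left(2 - \frac{8}{3} \cdot 6\right) + 37\right)^{2} = \left(\left(2 - 16\right) + 37\right)^{2} = \left(-14 + 37\right)^{2} = 23^{2} = 529$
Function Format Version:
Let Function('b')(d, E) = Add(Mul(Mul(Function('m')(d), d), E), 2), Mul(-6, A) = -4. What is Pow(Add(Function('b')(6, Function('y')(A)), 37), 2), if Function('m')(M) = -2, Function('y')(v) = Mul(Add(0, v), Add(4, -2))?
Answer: 529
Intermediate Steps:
A = Rational(2, 3) (A = Mul(Rational(-1, 6), -4) = Rational(2, 3) ≈ 0.66667)
Function('y')(v) = Mul(2, v) (Function('y')(v) = Mul(v, 2) = Mul(2, v))
Function('b')(d, E) = Add(2, Mul(-2, E, d)) (Function('b')(d, E) = Add(Mul(Mul(-2, d), E), 2) = Add(Mul(-2, E, d), 2) = Add(2, Mul(-2, E, d)))
Pow(Add(Function('b')(6, Function('y')(A)), 37), 2) = Pow(Add(Add(2, Mul(-2, Mul(2, Rational(2, 3)), 6)), 37), 2) = Pow(Add(Add(2, Mul(-2, Rational(4, 3), 6)), 37), 2) = Pow(Add(Add(2, -16), 37), 2) = Pow(Add(-14, 37), 2) = Pow(23, 2) = 529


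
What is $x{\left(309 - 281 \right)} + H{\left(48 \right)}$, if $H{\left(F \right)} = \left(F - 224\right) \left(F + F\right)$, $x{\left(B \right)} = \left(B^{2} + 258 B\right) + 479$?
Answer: $-8409$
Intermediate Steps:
$x{\left(B \right)} = 479 + B^{2} + 258 B$
$H{\left(F \right)} = 2 F \left(-224 + F\right)$ ($H{\left(F \right)} = \left(-224 + F\right) 2 F = 2 F \left(-224 + F\right)$)
$x{\left(309 - 281 \right)} + H{\left(48 \right)} = \left(479 + \left(309 - 281\right)^{2} + 258 \left(309 - 281\right)\right) + 2 \cdot 48 \left(-224 + 48\right) = \left(479 + 28^{2} + 258 \cdot 28\right) + 2 \cdot 48 \left(-176\right) = \left(479 + 784 + 7224\right) - 16896 = 8487 - 16896 = -8409$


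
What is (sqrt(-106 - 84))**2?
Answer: -190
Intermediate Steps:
(sqrt(-106 - 84))**2 = (sqrt(-190))**2 = (I*sqrt(190))**2 = -190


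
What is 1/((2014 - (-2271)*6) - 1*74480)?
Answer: -1/58840 ≈ -1.6995e-5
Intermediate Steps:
1/((2014 - (-2271)*6) - 1*74480) = 1/((2014 - 1*(-13626)) - 74480) = 1/((2014 + 13626) - 74480) = 1/(15640 - 74480) = 1/(-58840) = -1/58840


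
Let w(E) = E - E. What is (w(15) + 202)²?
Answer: 40804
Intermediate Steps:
w(E) = 0
(w(15) + 202)² = (0 + 202)² = 202² = 40804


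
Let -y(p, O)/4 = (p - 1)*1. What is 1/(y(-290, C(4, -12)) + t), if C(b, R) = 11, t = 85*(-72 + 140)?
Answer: 1/6944 ≈ 0.00014401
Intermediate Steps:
t = 5780 (t = 85*68 = 5780)
y(p, O) = 4 - 4*p (y(p, O) = -4*(p - 1) = -4*(-1 + p) = 4 - 4*p)
1/(y(-290, C(4, -12)) + t) = 1/((4 - 4*(-290)) + 5780) = 1/((4 + 1160) + 5780) = 1/(1164 + 5780) = 1/6944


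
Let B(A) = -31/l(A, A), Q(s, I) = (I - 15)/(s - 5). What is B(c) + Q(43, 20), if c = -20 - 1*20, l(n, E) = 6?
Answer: -287/57 ≈ -5.0351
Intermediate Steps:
Q(s, I) = (-15 + I)/(-5 + s)
c = -40 (c = -20 - 20 = -40)
B(A) = -31/6
B(c) + Q(43, 20) = -31/6 + (-15 + 20)/(-5 + 43) = -31/6 + 5/38 = -287/57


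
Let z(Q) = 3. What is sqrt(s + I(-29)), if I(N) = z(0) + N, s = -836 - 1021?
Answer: I*sqrt(1883) ≈ 43.394*I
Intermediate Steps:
s = -1857
I(N) = 3 + N
sqrt(s + I(-29)) = sqrt(-1857 + (3 - 29)) = sqrt(-1857 - 26) = sqrt(-1883) = I*sqrt(1883)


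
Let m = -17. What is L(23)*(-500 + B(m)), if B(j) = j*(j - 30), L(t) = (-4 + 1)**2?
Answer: 2691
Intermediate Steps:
L(t) = 9 (L(t) = (-3)**2 = 9)
B(j) = j*(-30 + j)
L(23)*(-500 + B(m)) = 9*(-500 - 17*(-30 - 17)) = 9*(-500 - 17*(-47)) = 9*(-500 + 799) = 9*299 = 2691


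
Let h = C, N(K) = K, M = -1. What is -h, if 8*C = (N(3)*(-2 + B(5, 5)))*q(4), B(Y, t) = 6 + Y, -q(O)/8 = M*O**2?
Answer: -432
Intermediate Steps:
q(O) = 8*O**2 (q(O) = -(-8)*O**2 = 8*O**2)
C = 432 (C = ((3*(-2 + (6 + 5)))*(8*4**2))/8 = ((3*(-2 + 11))*(8*16))/8 = ((3*9)*128)/8 = (27*128)/8 = (1/8)*3456 = 432)
h = 432
-h = -1*432 = -432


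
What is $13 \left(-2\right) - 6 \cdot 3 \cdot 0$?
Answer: $-26$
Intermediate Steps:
$13 \left(-2\right) - 6 \cdot 3 \cdot 0 = -26 - 18 \cdot 0 = -26 - 0 = -26 + 0 = -26$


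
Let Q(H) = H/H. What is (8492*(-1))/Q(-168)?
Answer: -8492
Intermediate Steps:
Q(H) = 1
(8492*(-1))/Q(-168) = (8492*(-1))/1 = -8492*1 = -8492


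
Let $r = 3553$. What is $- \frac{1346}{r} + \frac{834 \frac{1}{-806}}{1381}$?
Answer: $- \frac{750588479}{1977397279} \approx -0.37958$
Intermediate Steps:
$- \frac{1346}{r} + \frac{834 \frac{1}{-806}}{1381} = - \frac{1346}{3553} + \frac{834 \frac{1}{-806}}{1381} = \left(-1346\right) \frac{1}{3553} + 834 \left(- \frac{1}{806}\right) \frac{1}{1381} = - \frac{1346}{3553} - \frac{417}{556543} = - \frac{750588479}{1977397279}$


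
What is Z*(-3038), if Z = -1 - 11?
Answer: 36456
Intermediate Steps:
Z = -12
Z*(-3038) = -12*(-3038) = 36456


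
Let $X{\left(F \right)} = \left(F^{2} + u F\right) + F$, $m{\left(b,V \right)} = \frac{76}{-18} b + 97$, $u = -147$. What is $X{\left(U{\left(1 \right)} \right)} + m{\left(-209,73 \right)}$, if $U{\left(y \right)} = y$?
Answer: $\frac{7510}{9} \approx 834.44$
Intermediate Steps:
$m{\left(b,V \right)} = 97 - \frac{38 b}{9}$ ($m{\left(b,V \right)} = 76 \left(- \frac{1}{18}\right) b + 97 = - \frac{38 b}{9} + 97 = 97 - \frac{38 b}{9}$)
$X{\left(F \right)} = F^{2} - 146 F$ ($X{\left(F \right)} = \left(F^{2} - 147 F\right) + F = F^{2} - 146 F$)
$X{\left(U{\left(1 \right)} \right)} + m{\left(-209,73 \right)} = 1 \left(-146 + 1\right) + \left(97 - - \frac{7942}{9}\right) = 1 \left(-145\right) + \left(97 + \frac{7942}{9}\right) = -145 + \frac{8815}{9} = \frac{7510}{9}$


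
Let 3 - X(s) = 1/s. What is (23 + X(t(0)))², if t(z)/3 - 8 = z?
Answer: 388129/576 ≈ 673.83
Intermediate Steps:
t(z) = 24 + 3*z
X(s) = 3 - 1/s
(23 + X(t(0)))² = (23 + (3 - 1/(24 + 3*0)))² = (23 + (3 - 1/(24 + 0)))² = (23 + (3 - 1/24))² = (23 + 71/24)² = (623/24)² = 388129/576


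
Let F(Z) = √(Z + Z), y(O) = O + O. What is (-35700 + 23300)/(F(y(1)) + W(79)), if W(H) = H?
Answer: -12400/81 ≈ -153.09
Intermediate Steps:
y(O) = 2*O
F(Z) = √2*√Z (F(Z) = √(2*Z) = √2*√Z)
(-35700 + 23300)/(F(y(1)) + W(79)) = (-35700 + 23300)/(√2*√(2*1) + 79) = -12400/(√2*√2 + 79) = -12400/(2 + 79) = -12400/81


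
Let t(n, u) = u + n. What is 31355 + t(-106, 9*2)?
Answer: 31267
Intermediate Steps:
t(n, u) = n + u
31355 + t(-106, 9*2) = 31355 + (-106 + 9*2) = 31355 + (-106 + 18) = 31355 - 88 = 31267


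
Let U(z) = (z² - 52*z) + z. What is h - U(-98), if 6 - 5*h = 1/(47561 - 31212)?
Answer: -1193542397/81745 ≈ -14601.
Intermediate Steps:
U(z) = z² - 51*z
h = 98093/81745 (h = 6/5 - 1/(5*(47561 - 31212)) = 6/5 - ⅕/16349 = 6/5 - ⅕*1/16349 = 6/5 - 1/81745 = 98093/81745 ≈ 1.2000)
h - U(-98) = 98093/81745 - (-98)*(-51 - 98) = 98093/81745 - (-98)*(-149) = 98093/81745 - 1*14602 = 98093/81745 - 14602 = -1193542397/81745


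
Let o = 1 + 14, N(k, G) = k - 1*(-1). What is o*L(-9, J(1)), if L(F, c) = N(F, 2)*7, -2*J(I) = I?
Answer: -840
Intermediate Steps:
N(k, G) = 1 + k (N(k, G) = k + 1 = 1 + k)
J(I) = -I/2
L(F, c) = 7 + 7*F (L(F, c) = (1 + F)*7 = 7 + 7*F)
o = 15
o*L(-9, J(1)) = 15*(7 + 7*(-9)) = 15*(7 - 63) = 15*(-56) = -840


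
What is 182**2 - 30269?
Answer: 2855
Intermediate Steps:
182**2 - 30269 = 33124 - 30269 = 2855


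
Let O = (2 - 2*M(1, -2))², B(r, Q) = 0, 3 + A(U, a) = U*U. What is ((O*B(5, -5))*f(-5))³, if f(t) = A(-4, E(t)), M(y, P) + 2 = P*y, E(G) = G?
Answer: 0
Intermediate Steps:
A(U, a) = -3 + U² (A(U, a) = -3 + U*U = -3 + U²)
M(y, P) = -2 + P*y
f(t) = 13 (f(t) = -3 + (-4)² = -3 + 16 = 13)
O = 100 (O = (2 - 2*(-2 - 2*1))² = (2 - 2*(-2 - 2))² = (2 - 2*(-4))² = (2 + 8)² = 10² = 100)
((O*B(5, -5))*f(-5))³ = ((100*0)*13)³ = (0*13)³ = 0³ = 0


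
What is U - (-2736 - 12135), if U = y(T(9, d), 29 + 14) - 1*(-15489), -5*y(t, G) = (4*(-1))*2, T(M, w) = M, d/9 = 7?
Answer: 151808/5 ≈ 30362.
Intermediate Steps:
d = 63 (d = 9*7 = 63)
y(t, G) = 8/5 (y(t, G) = -4*(-1)*2/5 = -(-4)*2/5 = -⅕*(-8) = 8/5)
U = 77453/5 (U = 8/5 - 1*(-15489) = 8/5 + 15489 = 77453/5 ≈ 15491.)
U - (-2736 - 12135) = 77453/5 - (-2736 - 12135) = 77453/5 - 1*(-14871) = 77453/5 + 14871 = 151808/5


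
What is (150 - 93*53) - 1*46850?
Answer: -51629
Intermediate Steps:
(150 - 93*53) - 1*46850 = (150 - 4929) - 46850 = -4779 - 46850 = -51629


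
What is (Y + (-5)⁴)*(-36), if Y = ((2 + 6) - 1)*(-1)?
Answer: -22248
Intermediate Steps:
Y = -7 (Y = (8 - 1)*(-1) = 7*(-1) = -7)
(Y + (-5)⁴)*(-36) = (-7 + (-5)⁴)*(-36) = (-7 + 625)*(-36) = 618*(-36) = -22248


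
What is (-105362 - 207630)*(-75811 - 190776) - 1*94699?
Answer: 83439503605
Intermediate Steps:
(-105362 - 207630)*(-75811 - 190776) - 1*94699 = -312992*(-266587) - 94699 = 83439598304 - 94699 = 83439503605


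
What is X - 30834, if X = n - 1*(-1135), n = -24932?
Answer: -54631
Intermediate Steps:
X = -23797 (X = -24932 - 1*(-1135) = -24932 + 1135 = -23797)
X - 30834 = -23797 - 30834 = -54631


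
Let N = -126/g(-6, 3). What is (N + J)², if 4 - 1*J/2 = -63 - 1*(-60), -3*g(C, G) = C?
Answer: 2401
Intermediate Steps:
g(C, G) = -C/3
J = 14 (J = 8 - 2*(-63 - 1*(-60)) = 8 - 2*(-63 + 60) = 8 - 2*(-3) = 8 + 6 = 14)
N = -63 (N = -126/((-⅓*(-6))) = -126/2 = -126*½ = -63)
(N + J)² = (-63 + 14)² = (-49)² = 2401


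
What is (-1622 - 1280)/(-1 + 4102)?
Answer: -2902/4101 ≈ -0.70763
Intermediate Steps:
(-1622 - 1280)/(-1 + 4102) = -2902/4101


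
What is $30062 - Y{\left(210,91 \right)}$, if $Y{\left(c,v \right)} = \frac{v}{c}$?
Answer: $\frac{901847}{30} \approx 30062.0$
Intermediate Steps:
$30062 - Y{\left(210,91 \right)} = 30062 - \frac{91}{210} = 30062 - 91 \cdot \frac{1}{210} = 30062 - \frac{13}{30} = \frac{901847}{30}$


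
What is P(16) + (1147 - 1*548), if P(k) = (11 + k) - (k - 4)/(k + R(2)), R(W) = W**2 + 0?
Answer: 3127/5 ≈ 625.40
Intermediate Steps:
R(W) = W**2
P(k) = 11 + k - (-4 + k)/(4 + k) (P(k) = (11 + k) - (k - 4)/(k + 2**2) = (11 + k) - (-4 + k)/(k + 4) = (11 + k) - (-4 + k)/(4 + k) = 11 + k - (-4 + k)/(4 + k))
P(16) + (1147 - 1*548) = (48 + 16**2 + 14*16)/(4 + 16) + (1147 - 1*548) = (48 + 256 + 224)/20 + (1147 - 548) = (1/20)*528 + 599 = 132/5 + 599 = 3127/5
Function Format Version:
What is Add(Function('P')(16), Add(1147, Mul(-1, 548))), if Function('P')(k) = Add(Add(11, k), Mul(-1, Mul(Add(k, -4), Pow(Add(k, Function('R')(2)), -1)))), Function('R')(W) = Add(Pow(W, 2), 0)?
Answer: Rational(3127, 5) ≈ 625.40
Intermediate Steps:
Function('R')(W) = Pow(W, 2)
Function('P')(k) = Add(11, k, Mul(-1, Pow(Add(4, k), -1), Add(-4, k))) (Function('P')(k) = Add(Add(11, k), Mul(-1, Mul(Add(k, -4), Pow(Add(k, Pow(2, 2)), -1)))) = Add(Add(11, k), Mul(-1, Mul(Add(-4, k), Pow(Add(k, 4), -1)))) = Add(Add(11, k), Mul(-1, Mul(Add(-4, k), Pow(Add(4, k), -1)))) = Add(Add(11, k), Mul(-1, Mul(Pow(Add(4, k), -1), Add(-4, k)))) = Add(Add(11, k), Mul(-1, Pow(Add(4, k), -1), Add(-4, k))) = Add(11, k, Mul(-1, Pow(Add(4, k), -1), Add(-4, k))))
Add(Function('P')(16), Add(1147, Mul(-1, 548))) = Add(Mul(Pow(Add(4, 16), -1), Add(48, Pow(16, 2), Mul(14, 16))), Add(1147, Mul(-1, 548))) = Add(Mul(Pow(20, -1), Add(48, 256, 224)), Add(1147, -548)) = Add(Mul(Rational(1, 20), 528), 599) = Add(Rational(132, 5), 599) = Rational(3127, 5)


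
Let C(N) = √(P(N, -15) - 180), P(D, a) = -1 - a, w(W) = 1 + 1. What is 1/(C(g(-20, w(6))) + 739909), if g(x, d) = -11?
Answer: 739909/547465328447 - I*√166/547465328447 ≈ 1.3515e-6 - 2.3534e-11*I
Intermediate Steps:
w(W) = 2
C(N) = I*√166 (C(N) = √((-1 - 1*(-15)) - 180) = √((-1 + 15) - 180) = √(14 - 180) = √(-166) = I*√166)
1/(C(g(-20, w(6))) + 739909) = 1/(I*√166 + 739909) = 1/(739909 + I*√166)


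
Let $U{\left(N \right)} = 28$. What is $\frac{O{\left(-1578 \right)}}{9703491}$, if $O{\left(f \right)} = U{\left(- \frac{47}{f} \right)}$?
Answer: $\frac{4}{1386213} \approx 2.8856 \cdot 10^{-6}$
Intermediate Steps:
$O{\left(f \right)} = 28$
$\frac{O{\left(-1578 \right)}}{9703491} = \frac{28}{9703491} = 28 \cdot \frac{1}{9703491} = \frac{4}{1386213}$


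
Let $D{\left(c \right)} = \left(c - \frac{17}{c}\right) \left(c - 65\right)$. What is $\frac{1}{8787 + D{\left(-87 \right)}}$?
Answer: $\frac{87}{1912373} \approx 4.5493 \cdot 10^{-5}$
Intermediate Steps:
$D{\left(c \right)} = \left(-65 + c\right) \left(c - \frac{17}{c}\right)$ ($D{\left(c \right)} = \left(c - \frac{17}{c}\right) \left(-65 + c\right) = \left(-65 + c\right) \left(c - \frac{17}{c}\right)$)
$\frac{1}{8787 + D{\left(-87 \right)}} = \frac{1}{8787 + \left(-17 + \left(-87\right)^{2} - -5655 + \frac{1105}{-87}\right)} = \frac{1}{8787 + \left(-17 + 7569 + 5655 + 1105 \left(- \frac{1}{87}\right)\right)} = \frac{1}{8787 + \left(-17 + 7569 + 5655 - \frac{1105}{87}\right)} = \frac{1}{8787 + \frac{1147904}{87}} = \frac{1}{\frac{1912373}{87}} = \frac{87}{1912373}$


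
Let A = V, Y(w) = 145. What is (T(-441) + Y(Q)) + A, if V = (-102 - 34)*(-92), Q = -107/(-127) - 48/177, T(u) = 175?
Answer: 12832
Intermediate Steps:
Q = 4281/7493 (Q = -107*(-1/127) - 48*1/177 = 107/127 - 16/59 = 4281/7493 ≈ 0.57133)
V = 12512 (V = -136*(-92) = 12512)
A = 12512
(T(-441) + Y(Q)) + A = (175 + 145) + 12512 = 320 + 12512 = 12832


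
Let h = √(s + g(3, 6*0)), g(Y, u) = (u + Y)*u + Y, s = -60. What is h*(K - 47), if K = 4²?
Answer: -31*I*√57 ≈ -234.04*I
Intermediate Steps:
g(Y, u) = Y + u*(Y + u) (g(Y, u) = (Y + u)*u + Y = u*(Y + u) + Y = Y + u*(Y + u))
K = 16
h = I*√57 (h = √(-60 + (3 + (6*0)² + 3*(6*0))) = √(-60 + (3 + 0² + 3*0)) = √(-60 + (3 + 0 + 0)) = √(-60 + 3) = √(-57) = I*√57 ≈ 7.5498*I)
h*(K - 47) = (I*√57)*(16 - 47) = (I*√57)*(-31) = -31*I*√57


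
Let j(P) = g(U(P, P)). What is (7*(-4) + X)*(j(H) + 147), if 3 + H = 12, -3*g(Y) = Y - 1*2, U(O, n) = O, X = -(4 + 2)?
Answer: -14756/3 ≈ -4918.7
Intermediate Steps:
X = -6 (X = -1*6 = -6)
g(Y) = ⅔ - Y/3 (g(Y) = -(Y - 1*2)/3 = -(Y - 2)/3 = -(-2 + Y)/3 = ⅔ - Y/3)
H = 9 (H = -3 + 12 = 9)
j(P) = ⅔ - P/3
(7*(-4) + X)*(j(H) + 147) = (7*(-4) - 6)*((⅔ - ⅓*9) + 147) = (-28 - 6)*((⅔ - 3) + 147) = -34*(-7/3 + 147) = -34*434/3 = -14756/3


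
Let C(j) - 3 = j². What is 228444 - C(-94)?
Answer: 219605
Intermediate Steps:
C(j) = 3 + j²
228444 - C(-94) = 228444 - (3 + (-94)²) = 228444 - (3 + 8836) = 228444 - 1*8839 = 228444 - 8839 = 219605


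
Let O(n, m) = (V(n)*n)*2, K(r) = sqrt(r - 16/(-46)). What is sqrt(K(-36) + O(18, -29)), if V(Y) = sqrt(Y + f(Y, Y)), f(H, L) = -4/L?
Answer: sqrt(25392*sqrt(10) + 46*I*sqrt(4715))/23 ≈ 12.323 + 0.24227*I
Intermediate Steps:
K(r) = sqrt(8/23 + r) (K(r) = sqrt(r - 16*(-1/46)) = sqrt(r + 8/23) = sqrt(8/23 + r))
V(Y) = sqrt(Y - 4/Y)
O(n, m) = 2*n*sqrt(n - 4/n) (O(n, m) = (sqrt(n - 4/n)*n)*2 = (n*sqrt(n - 4/n))*2 = 2*n*sqrt(n - 4/n))
sqrt(K(-36) + O(18, -29)) = sqrt(sqrt(184 + 529*(-36))/23 + 2*18*sqrt(18 - 4/18)) = sqrt(sqrt(184 - 19044)/23 + 2*18*sqrt(18 - 4*1/18)) = sqrt(sqrt(-18860)/23 + 2*18*sqrt(18 - 2/9)) = sqrt((2*I*sqrt(4715))/23 + 2*18*sqrt(160/9)) = sqrt(2*I*sqrt(4715)/23 + 2*18*(4*sqrt(10)/3)) = sqrt(2*I*sqrt(4715)/23 + 48*sqrt(10)) = sqrt(48*sqrt(10) + 2*I*sqrt(4715)/23)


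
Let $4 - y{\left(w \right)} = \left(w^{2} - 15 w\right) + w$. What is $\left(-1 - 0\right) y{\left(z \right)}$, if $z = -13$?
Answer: $347$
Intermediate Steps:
$y{\left(w \right)} = 4 - w^{2} + 14 w$ ($y{\left(w \right)} = 4 - \left(\left(w^{2} - 15 w\right) + w\right) = 4 - \left(w^{2} - 14 w\right) = 4 - w^{2} + 14 w$)
$\left(-1 - 0\right) y{\left(z \right)} = \left(-1 - 0\right) \left(4 - \left(-13\right)^{2} + 14 \left(-13\right)\right) = \left(-1 + 0\right) \left(4 - 169 - 182\right) = - (4 - 169 - 182) = \left(-1\right) \left(-347\right) = 347$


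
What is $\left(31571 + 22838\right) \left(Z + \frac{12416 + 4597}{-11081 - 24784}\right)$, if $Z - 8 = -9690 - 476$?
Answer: $- \frac{6607677119449}{11955} \approx -5.5271 \cdot 10^{8}$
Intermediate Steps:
$Z = -10158$ ($Z = 8 - 10166 = -10158$)
$\left(31571 + 22838\right) \left(Z + \frac{12416 + 4597}{-11081 - 24784}\right) = \left(31571 + 22838\right) \left(-10158 + \frac{12416 + 4597}{-11081 - 24784}\right) = 54409 \left(-10158 + \frac{17013}{-35865}\right) = 54409 \left(-10158 + 17013 \left(- \frac{1}{35865}\right)\right) = 54409 \left(-10158 - \frac{5671}{11955}\right) = 54409 \left(- \frac{121444561}{11955}\right) = - \frac{6607677119449}{11955}$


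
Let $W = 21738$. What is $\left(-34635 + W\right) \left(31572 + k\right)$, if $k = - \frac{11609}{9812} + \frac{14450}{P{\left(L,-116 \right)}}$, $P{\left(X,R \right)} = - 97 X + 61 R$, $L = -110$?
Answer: $- \frac{2393393929468365}{5877388} \approx -4.0722 \cdot 10^{8}$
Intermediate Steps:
$k = \frac{50030327}{17632164}$ ($k = - \frac{11609}{9812} + \frac{14450}{\left(-97\right) \left(-110\right) + 61 \left(-116\right)} = \left(-11609\right) \frac{1}{9812} + \frac{14450}{10670 - 7076} = - \frac{11609}{9812} + \frac{14450}{3594} = - \frac{11609}{9812} + 14450 \cdot \frac{1}{3594} = - \frac{11609}{9812} + \frac{7225}{1797} = \frac{50030327}{17632164} \approx 2.8374$)
$\left(-34635 + W\right) \left(31572 + k\right) = \left(-34635 + 21738\right) \left(31572 + \frac{50030327}{17632164}\right) = \left(-12897\right) \frac{556732712135}{17632164} = - \frac{2393393929468365}{5877388}$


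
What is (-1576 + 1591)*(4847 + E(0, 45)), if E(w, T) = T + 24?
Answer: 73740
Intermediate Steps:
E(w, T) = 24 + T
(-1576 + 1591)*(4847 + E(0, 45)) = (-1576 + 1591)*(4847 + (24 + 45)) = 15*(4847 + 69) = 15*4916 = 73740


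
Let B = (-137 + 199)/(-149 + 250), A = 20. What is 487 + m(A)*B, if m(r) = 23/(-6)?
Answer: 146848/303 ≈ 484.65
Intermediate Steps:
m(r) = -23/6 (m(r) = 23*(-⅙) = -23/6)
B = 62/101 ≈ 0.61386
487 + m(A)*B = 487 - 23/6*62/101 = 487 - 713/303 = 146848/303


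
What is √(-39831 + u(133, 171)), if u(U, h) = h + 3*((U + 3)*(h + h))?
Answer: 2*√24969 ≈ 316.03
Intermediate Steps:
u(U, h) = h + 6*h*(3 + U) (u(U, h) = h + 3*((3 + U)*(2*h)) = h + 3*(2*h*(3 + U)) = h + 6*h*(3 + U))
√(-39831 + u(133, 171)) = √(-39831 + 171*(19 + 6*133)) = √(-39831 + 171*(19 + 798)) = √(-39831 + 171*817) = √(-39831 + 139707) = √99876 = 2*√24969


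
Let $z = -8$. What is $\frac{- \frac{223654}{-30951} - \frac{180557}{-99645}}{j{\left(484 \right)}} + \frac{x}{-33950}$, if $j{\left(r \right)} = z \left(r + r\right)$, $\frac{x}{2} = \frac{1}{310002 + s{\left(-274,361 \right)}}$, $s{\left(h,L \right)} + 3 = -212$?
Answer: $- \frac{107385654964093897}{92010176028277214400} \approx -0.0011671$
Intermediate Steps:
$s{\left(h,L \right)} = -215$ ($s{\left(h,L \right)} = -3 - 212 = -215$)
$x = \frac{2}{309787}$ ($x = \frac{2}{310002 - 215} = \frac{2}{309787} \approx 6.4561 \cdot 10^{-6}$)
$j{\left(r \right)} = - 16 r$ ($j{\left(r \right)} = - 8 \left(r + r\right) = - 8 \cdot 2 r = - 16 r$)
$\frac{- \frac{223654}{-30951} - \frac{180557}{-99645}}{j{\left(484 \right)}} + \frac{x}{-33950} = \frac{- \frac{223654}{-30951} - \frac{180557}{-99645}}{\left(-16\right) 484} + \frac{2}{309787 \left(-33950\right)} = \frac{\left(-223654\right) \left(- \frac{1}{30951}\right) - - \frac{13889}{7665}}{-7744} + \frac{2}{309787} \left(- \frac{1}{33950}\right) = \left(\frac{223654}{30951} + \frac{13889}{7665}\right) \left(- \frac{1}{7744}\right) - \frac{1}{5258634325} = \frac{714728783}{79079805} \left(- \frac{1}{7744}\right) - \frac{1}{5258634325} = - \frac{714728783}{612394009920} - \frac{1}{5258634325} = - \frac{107385654964093897}{92010176028277214400}$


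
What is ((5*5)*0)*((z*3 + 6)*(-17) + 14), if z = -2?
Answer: 0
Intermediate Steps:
((5*5)*0)*((z*3 + 6)*(-17) + 14) = ((5*5)*0)*((-2*3 + 6)*(-17) + 14) = (25*0)*((-6 + 6)*(-17) + 14) = 0*(0*(-17) + 14) = 0*(0 + 14) = 0*14 = 0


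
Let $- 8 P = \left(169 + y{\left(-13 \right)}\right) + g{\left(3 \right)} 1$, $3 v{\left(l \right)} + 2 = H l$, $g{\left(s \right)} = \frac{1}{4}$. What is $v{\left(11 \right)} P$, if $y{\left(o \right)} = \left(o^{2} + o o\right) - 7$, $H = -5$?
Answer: $\frac{38019}{32} \approx 1188.1$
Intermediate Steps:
$g{\left(s \right)} = \frac{1}{4}$
$y{\left(o \right)} = -7 + 2 o^{2}$ ($y{\left(o \right)} = \left(o^{2} + o^{2}\right) - 7 = 2 o^{2} - 7 = -7 + 2 o^{2}$)
$v{\left(l \right)} = - \frac{2}{3} - \frac{5 l}{3}$ ($v{\left(l \right)} = - \frac{2}{3} + \frac{\left(-5\right) l}{3} = - \frac{2}{3} - \frac{5 l}{3}$)
$P = - \frac{2001}{32}$ ($P = - \frac{\left(169 - \left(7 - 2 \left(-13\right)^{2}\right)\right) + \frac{1}{4} \cdot 1}{8} = - \frac{\left(169 + \left(-7 + 2 \cdot 169\right)\right) + \frac{1}{4}}{8} = - \frac{\left(169 + \left(-7 + 338\right)\right) + \frac{1}{4}}{8} = - \frac{\left(169 + 331\right) + \frac{1}{4}}{8} = - \frac{500 + \frac{1}{4}}{8} = \left(- \frac{1}{8}\right) \frac{2001}{4} = - \frac{2001}{32} \approx -62.531$)
$v{\left(11 \right)} P = \left(- \frac{2}{3} - \frac{55}{3}\right) \left(- \frac{2001}{32}\right) = \left(-19\right) \left(- \frac{2001}{32}\right) = \frac{38019}{32}$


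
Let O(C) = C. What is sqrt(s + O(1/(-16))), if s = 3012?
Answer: sqrt(48191)/4 ≈ 54.881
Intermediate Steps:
sqrt(s + O(1/(-16))) = sqrt(3012 + 1/(-16)) = sqrt(3012 - 1/16) = sqrt(48191/16) = sqrt(48191)/4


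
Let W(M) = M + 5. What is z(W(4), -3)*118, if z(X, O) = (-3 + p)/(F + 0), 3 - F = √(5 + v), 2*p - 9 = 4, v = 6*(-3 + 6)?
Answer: -177/2 - 59*√23/2 ≈ -229.98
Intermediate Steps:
v = 18 (v = 6*3 = 18)
p = 13/2 (p = 9/2 + (½)*4 = 9/2 + 2 = 13/2 ≈ 6.5000)
F = 3 - √23 (F = 3 - √(5 + 18) = 3 - √23 ≈ -1.7958)
W(M) = 5 + M
z(X, O) = 7/(2*(3 - √23)) (z(X, O) = (-3 + 13/2)/((3 - √23) + 0) = 7/(2*(3 - √23)))
z(W(4), -3)*118 = (-¾ - √23/4)*118 = -177/2 - 59*√23/2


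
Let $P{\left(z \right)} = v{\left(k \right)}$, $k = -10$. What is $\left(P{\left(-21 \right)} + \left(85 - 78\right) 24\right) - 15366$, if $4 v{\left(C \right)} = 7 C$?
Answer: $- \frac{30431}{2} \approx -15216.0$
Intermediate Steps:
$v{\left(C \right)} = \frac{7 C}{4}$
$P{\left(z \right)} = - \frac{35}{2}$ ($P{\left(z \right)} = \frac{7}{4} \left(-10\right) = - \frac{35}{2}$)
$\left(P{\left(-21 \right)} + \left(85 - 78\right) 24\right) - 15366 = \left(- \frac{35}{2} + \left(85 - 78\right) 24\right) - 15366 = \left(- \frac{35}{2} + 7 \cdot 24\right) - 15366 = \left(- \frac{35}{2} + 168\right) - 15366 = \frac{301}{2} - 15366 = - \frac{30431}{2}$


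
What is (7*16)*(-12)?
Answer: -1344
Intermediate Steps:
(7*16)*(-12) = 112*(-12) = -1344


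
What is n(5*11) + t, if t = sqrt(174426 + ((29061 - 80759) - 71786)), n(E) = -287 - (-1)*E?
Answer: -232 + sqrt(50942) ≈ -6.2967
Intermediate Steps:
n(E) = -287 + E
t = sqrt(50942) (t = sqrt(174426 + (-51698 - 71786)) = sqrt(174426 - 123484) = sqrt(50942) ≈ 225.70)
n(5*11) + t = (-287 + 5*11) + sqrt(50942) = (-287 + 55) + sqrt(50942) = -232 + sqrt(50942)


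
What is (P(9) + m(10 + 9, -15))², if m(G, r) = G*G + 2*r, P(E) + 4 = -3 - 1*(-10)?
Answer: 111556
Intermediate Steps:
P(E) = 3 (P(E) = -4 + (-3 - 1*(-10)) = -4 + (-3 + 10) = -4 + 7 = 3)
m(G, r) = G² + 2*r
(P(9) + m(10 + 9, -15))² = (3 + ((10 + 9)² + 2*(-15)))² = (3 + (19² - 30))² = (3 + (361 - 30))² = (3 + 331)² = 334² = 111556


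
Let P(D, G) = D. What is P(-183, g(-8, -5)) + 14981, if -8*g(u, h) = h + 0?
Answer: 14798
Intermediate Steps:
g(u, h) = -h/8 (g(u, h) = -(h + 0)/8 = -h/8)
P(-183, g(-8, -5)) + 14981 = -183 + 14981 = 14798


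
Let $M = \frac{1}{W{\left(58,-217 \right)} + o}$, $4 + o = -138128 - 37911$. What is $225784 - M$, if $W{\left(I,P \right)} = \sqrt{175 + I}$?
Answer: $\frac{6997303015666987}{30991137616} + \frac{\sqrt{233}}{30991137616} \approx 2.2578 \cdot 10^{5}$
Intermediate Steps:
$o = -176043$ ($o = -4 - 176039 = -176043$)
$M = \frac{1}{-176043 + \sqrt{233}}$ ($M = \frac{1}{\sqrt{175 + 58} - 176043} = \frac{1}{\sqrt{233} - 176043} = \frac{1}{-176043 + \sqrt{233}} \approx -5.6809 \cdot 10^{-6}$)
$225784 - M = 225784 - \left(- \frac{176043}{30991137616} - \frac{\sqrt{233}}{30991137616}\right) = 225784 + \left(\frac{176043}{30991137616} + \frac{\sqrt{233}}{30991137616}\right) = \frac{6997303015666987}{30991137616} + \frac{\sqrt{233}}{30991137616}$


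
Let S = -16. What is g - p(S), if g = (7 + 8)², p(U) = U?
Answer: 241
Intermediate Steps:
g = 225 (g = 15² = 225)
g - p(S) = 225 - 1*(-16) = 225 + 16 = 241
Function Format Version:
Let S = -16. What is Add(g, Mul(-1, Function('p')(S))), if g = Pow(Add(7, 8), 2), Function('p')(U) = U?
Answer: 241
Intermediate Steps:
g = 225 (g = Pow(15, 2) = 225)
Add(g, Mul(-1, Function('p')(S))) = Add(225, Mul(-1, -16)) = Add(225, 16) = 241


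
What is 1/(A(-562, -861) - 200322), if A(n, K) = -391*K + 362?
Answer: 1/136691 ≈ 7.3158e-6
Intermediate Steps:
A(n, K) = 362 - 391*K
1/(A(-562, -861) - 200322) = 1/((362 - 391*(-861)) - 200322) = 1/((362 + 336651) - 200322) = 1/(337013 - 200322) = 1/136691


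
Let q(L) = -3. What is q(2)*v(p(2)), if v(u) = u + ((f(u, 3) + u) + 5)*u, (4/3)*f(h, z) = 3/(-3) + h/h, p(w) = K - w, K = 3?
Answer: -21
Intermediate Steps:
p(w) = 3 - w
f(h, z) = 0 (f(h, z) = 3*(3/(-3) + h/h)/4 = 3*(3*(-⅓) + 1)/4 = 3*(-1 + 1)/4 = (¾)*0 = 0)
v(u) = u + u*(5 + u) (v(u) = u + ((0 + u) + 5)*u = u + (u + 5)*u = u + (5 + u)*u = u + u*(5 + u))
q(2)*v(p(2)) = -3*(3 - 1*2)*(6 + (3 - 1*2)) = -3*(3 - 2)*(6 + (3 - 2)) = -3*(6 + 1) = -3*7 = -21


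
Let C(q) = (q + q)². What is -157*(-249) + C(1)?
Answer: 39097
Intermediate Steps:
C(q) = 4*q² (C(q) = (2*q)² = 4*q²)
-157*(-249) + C(1) = -157*(-249) + 4*1² = 39093 + 4*1 = 39093 + 4 = 39097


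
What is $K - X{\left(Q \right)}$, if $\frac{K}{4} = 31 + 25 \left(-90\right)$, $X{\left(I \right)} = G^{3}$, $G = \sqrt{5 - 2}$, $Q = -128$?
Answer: $-8876 - 3 \sqrt{3} \approx -8881.2$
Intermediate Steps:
$G = \sqrt{3} \approx 1.732$
$X{\left(I \right)} = 3 \sqrt{3}$ ($X{\left(I \right)} = \left(\sqrt{3}\right)^{3} = 3 \sqrt{3}$)
$K = -8876$ ($K = 4 \left(31 + 25 \left(-90\right)\right) = 4 \left(31 - 2250\right) = 4 \left(-2219\right) = -8876$)
$K - X{\left(Q \right)} = -8876 - 3 \sqrt{3}$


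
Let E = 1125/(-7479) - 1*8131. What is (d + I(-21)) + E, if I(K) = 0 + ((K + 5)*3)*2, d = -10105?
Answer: -15234017/831 ≈ -18332.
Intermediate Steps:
E = -6756986/831 (E = 1125*(-1/7479) - 8131 = -125/831 - 8131 = -6756986/831 ≈ -8131.1)
I(K) = 30 + 6*K (I(K) = 0 + ((5 + K)*3)*2 = 0 + (15 + 3*K)*2 = 0 + (30 + 6*K) = 30 + 6*K)
(d + I(-21)) + E = (-10105 + (30 + 6*(-21))) - 6756986/831 = (-10105 + (30 - 126)) - 6756986/831 = (-10105 - 96) - 6756986/831 = -10201 - 6756986/831 = -15234017/831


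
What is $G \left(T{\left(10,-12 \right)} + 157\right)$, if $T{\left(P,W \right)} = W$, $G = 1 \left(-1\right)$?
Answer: $-145$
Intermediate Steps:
$G = -1$
$G \left(T{\left(10,-12 \right)} + 157\right) = - (-12 + 157) = \left(-1\right) 145 = -145$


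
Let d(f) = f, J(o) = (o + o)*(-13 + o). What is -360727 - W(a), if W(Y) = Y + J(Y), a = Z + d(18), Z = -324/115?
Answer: -4771691857/13225 ≈ -3.6081e+5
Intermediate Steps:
J(o) = 2*o*(-13 + o) (J(o) = (2*o)*(-13 + o) = 2*o*(-13 + o))
Z = -324/115 (Z = -324*1/115 = -324/115 ≈ -2.8174)
a = 1746/115 (a = -324/115 + 18 = 1746/115 ≈ 15.183)
W(Y) = Y + 2*Y*(-13 + Y)
-360727 - W(a) = -360727 - 1746*(-25 + 2*(1746/115))/115 = -360727 - 1746*(-25 + 3492/115)/115 = -360727 - 1746*617/(115*115) = -360727 - 1*1077282/13225 = -360727 - 1077282/13225 = -4771691857/13225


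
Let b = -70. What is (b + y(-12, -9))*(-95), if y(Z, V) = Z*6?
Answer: 13490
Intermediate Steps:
y(Z, V) = 6*Z
(b + y(-12, -9))*(-95) = (-70 + 6*(-12))*(-95) = (-70 - 72)*(-95) = -142*(-95) = 13490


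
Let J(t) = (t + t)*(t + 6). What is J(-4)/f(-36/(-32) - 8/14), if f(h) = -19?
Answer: 16/19 ≈ 0.84210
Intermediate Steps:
J(t) = 2*t*(6 + t) (J(t) = (2*t)*(6 + t) = 2*t*(6 + t))
J(-4)/f(-36/(-32) - 8/14) = (2*(-4)*(6 - 4))/(-19) = -2*(-4)*2/19 = -1/19*(-16) = 16/19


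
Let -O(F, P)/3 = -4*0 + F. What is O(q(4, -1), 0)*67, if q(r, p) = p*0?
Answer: 0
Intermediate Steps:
q(r, p) = 0
O(F, P) = -3*F (O(F, P) = -3*(-4*0 + F) = -3*(0 + F) = -3*F)
O(q(4, -1), 0)*67 = -3*0*67 = 0*67 = 0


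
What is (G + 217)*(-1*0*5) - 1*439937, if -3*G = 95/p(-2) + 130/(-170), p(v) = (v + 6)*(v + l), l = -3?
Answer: -439937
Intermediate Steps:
p(v) = (-3 + v)*(6 + v) (p(v) = (v + 6)*(v - 3) = (6 + v)*(-3 + v) = (-3 + v)*(6 + v))
G = 125/68 (G = -(95/(-18 + (-2)**2 + 3*(-2)) + 130/(-170))/3 = -(95/(-18 + 4 - 6) + 130*(-1/170))/3 = -(95/(-20) - 13/17)/3 = -(95*(-1/20) - 13/17)/3 = -(-19/4 - 13/17)/3 = -1/3*(-375/68) = 125/68 ≈ 1.8382)
(G + 217)*(-1*0*5) - 1*439937 = (125/68 + 217)*(-1*0*5) - 1*439937 = 14881*(0*5)/68 - 439937 = (14881/68)*0 - 439937 = 0 - 439937 = -439937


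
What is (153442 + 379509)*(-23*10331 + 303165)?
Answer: 34936003952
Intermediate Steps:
(153442 + 379509)*(-23*10331 + 303165) = 532951*(-237613 + 303165) = 532951*65552 = 34936003952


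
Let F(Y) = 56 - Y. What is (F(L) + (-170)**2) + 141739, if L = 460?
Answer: 170235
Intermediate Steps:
(F(L) + (-170)**2) + 141739 = ((56 - 1*460) + (-170)**2) + 141739 = ((56 - 460) + 28900) + 141739 = (-404 + 28900) + 141739 = 28496 + 141739 = 170235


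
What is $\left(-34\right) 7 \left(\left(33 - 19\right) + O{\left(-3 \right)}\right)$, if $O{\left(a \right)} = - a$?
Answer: $-4046$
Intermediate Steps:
$\left(-34\right) 7 \left(\left(33 - 19\right) + O{\left(-3 \right)}\right) = \left(-34\right) 7 \left(\left(33 - 19\right) - -3\right) = - 238 \left(14 + 3\right) = \left(-238\right) 17 = -4046$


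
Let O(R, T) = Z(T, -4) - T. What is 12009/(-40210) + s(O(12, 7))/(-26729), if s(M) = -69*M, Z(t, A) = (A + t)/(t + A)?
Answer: -337635501/1074773090 ≈ -0.31415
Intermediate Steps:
Z(t, A) = 1 (Z(t, A) = (A + t)/(A + t) = 1)
O(R, T) = 1 - T
12009/(-40210) + s(O(12, 7))/(-26729) = 12009/(-40210) - 69*(1 - 1*7)/(-26729) = 12009*(-1/40210) - 69*(1 - 7)*(-1/26729) = -12009/40210 - 69*(-6)*(-1/26729) = -12009/40210 + 414*(-1/26729) = -12009/40210 - 414/26729 = -337635501/1074773090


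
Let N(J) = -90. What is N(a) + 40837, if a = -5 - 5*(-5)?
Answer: 40747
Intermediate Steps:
a = 20 (a = -5 + 25 = 20)
N(a) + 40837 = -90 + 40837 = 40747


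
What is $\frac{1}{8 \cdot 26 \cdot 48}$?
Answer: $\frac{1}{9984} \approx 0.00010016$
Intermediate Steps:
$\frac{1}{8 \cdot 26 \cdot 48} = \frac{1}{208 \cdot 48} = \frac{1}{9984}$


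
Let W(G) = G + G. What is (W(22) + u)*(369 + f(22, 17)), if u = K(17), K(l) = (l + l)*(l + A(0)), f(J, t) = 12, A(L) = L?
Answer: 236982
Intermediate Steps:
W(G) = 2*G
K(l) = 2*l**2 (K(l) = (l + l)*(l + 0) = (2*l)*l = 2*l**2)
u = 578 (u = 2*17**2 = 2*289 = 578)
(W(22) + u)*(369 + f(22, 17)) = (2*22 + 578)*(369 + 12) = (44 + 578)*381 = 622*381 = 236982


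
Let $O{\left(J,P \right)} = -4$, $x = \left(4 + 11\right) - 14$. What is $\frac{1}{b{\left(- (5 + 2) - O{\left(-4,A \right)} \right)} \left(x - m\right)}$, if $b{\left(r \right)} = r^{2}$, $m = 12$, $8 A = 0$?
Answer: $- \frac{1}{99} \approx -0.010101$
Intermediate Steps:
$A = 0$ ($A = \frac{1}{8} \cdot 0 = 0$)
$x = 1$ ($x = 15 - 14 = 1$)
$\frac{1}{b{\left(- (5 + 2) - O{\left(-4,A \right)} \right)} \left(x - m\right)} = \frac{1}{\left(- (5 + 2) - -4\right)^{2} \left(1 - 12\right)} = \frac{1}{\left(\left(-1\right) 7 + 4\right)^{2} \left(1 - 12\right)} = \frac{1}{\left(-7 + 4\right)^{2} \left(-11\right)} = \frac{1}{\left(-3\right)^{2} \left(-11\right)} = \frac{1}{9 \left(-11\right)} = \frac{1}{-99} = - \frac{1}{99}$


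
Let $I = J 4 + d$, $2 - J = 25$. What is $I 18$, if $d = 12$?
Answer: $-1440$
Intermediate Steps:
$J = -23$ ($J = 2 - 25 = -23$)
$I = -80$ ($I = \left(-23\right) 4 + 12 = -92 + 12 = -80$)
$I 18 = \left(-80\right) 18 = -1440$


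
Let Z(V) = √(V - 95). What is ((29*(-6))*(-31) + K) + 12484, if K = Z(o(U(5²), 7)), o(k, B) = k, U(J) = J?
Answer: 17878 + I*√70 ≈ 17878.0 + 8.3666*I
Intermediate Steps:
Z(V) = √(-95 + V)
K = I*√70 (K = √(-95 + 5²) = √(-95 + 25) = √(-70) = I*√70 ≈ 8.3666*I)
((29*(-6))*(-31) + K) + 12484 = ((29*(-6))*(-31) + I*√70) + 12484 = (-174*(-31) + I*√70) + 12484 = (5394 + I*√70) + 12484 = 17878 + I*√70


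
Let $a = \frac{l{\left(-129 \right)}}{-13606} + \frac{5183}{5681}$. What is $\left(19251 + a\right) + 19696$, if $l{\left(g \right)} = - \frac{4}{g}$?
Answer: $\frac{194177611352468}{4985571747} \approx 38948.0$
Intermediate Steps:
$a = \frac{4548522059}{4985571747}$ ($a = \frac{\left(-4\right) \frac{1}{-129}}{-13606} + \frac{5183}{5681} = \left(-4\right) \left(- \frac{1}{129}\right) \left(- \frac{1}{13606}\right) + 5183 \cdot \frac{1}{5681} = \frac{4}{129} \left(- \frac{1}{13606}\right) + \frac{5183}{5681} = - \frac{2}{877587} + \frac{5183}{5681} = \frac{4548522059}{4985571747} \approx 0.91234$)
$\left(19251 + a\right) + 19696 = \left(19251 + \frac{4548522059}{4985571747}\right) + 19696 = \frac{95981790223556}{4985571747} + 19696 = \frac{194177611352468}{4985571747}$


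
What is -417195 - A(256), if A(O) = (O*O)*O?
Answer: -17194411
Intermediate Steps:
A(O) = O³ (A(O) = O²*O = O³)
-417195 - A(256) = -417195 - 1*256³ = -417195 - 1*16777216 = -417195 - 16777216 = -17194411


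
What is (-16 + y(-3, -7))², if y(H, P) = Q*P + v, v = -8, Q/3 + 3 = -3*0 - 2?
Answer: 6561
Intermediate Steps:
Q = -15 (Q = -9 + 3*(-3*0 - 2) = -9 + 3*(0 - 2) = -9 + 3*(-2) = -9 - 6 = -15)
y(H, P) = -8 - 15*P (y(H, P) = -15*P - 8 = -8 - 15*P)
(-16 + y(-3, -7))² = (-16 + (-8 - 15*(-7)))² = (-16 + (-8 + 105))² = (-16 + 97)² = 81² = 6561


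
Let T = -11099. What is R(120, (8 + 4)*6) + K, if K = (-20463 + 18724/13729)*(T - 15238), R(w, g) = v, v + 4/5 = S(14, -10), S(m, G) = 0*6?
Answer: 36992660833139/68645 ≈ 5.3890e+8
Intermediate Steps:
S(m, G) = 0
v = -4/5 (v = -4/5 + 0 = -4/5 ≈ -0.80000)
R(w, g) = -4/5
K = 7398532177611/13729 (K = (-20463 + 18724/13729)*(-11099 - 15238) = (-20463 + 18724*(1/13729))*(-26337) = (-20463 + 18724/13729)*(-26337) = -280917803/13729*(-26337) = 7398532177611/13729 ≈ 5.3890e+8)
R(120, (8 + 4)*6) + K = -4/5 + 7398532177611/13729 = 36992660833139/68645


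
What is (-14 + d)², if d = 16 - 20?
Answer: 324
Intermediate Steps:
d = -4
(-14 + d)² = (-14 - 4)² = (-18)² = 324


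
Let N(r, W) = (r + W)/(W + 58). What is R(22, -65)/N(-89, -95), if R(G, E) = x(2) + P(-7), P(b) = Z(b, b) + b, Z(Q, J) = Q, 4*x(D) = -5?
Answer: -2257/736 ≈ -3.0666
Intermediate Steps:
x(D) = -5/4 (x(D) = (¼)*(-5) = -5/4)
N(r, W) = (W + r)/(58 + W)
P(b) = 2*b (P(b) = b + b = 2*b)
R(G, E) = -61/4 (R(G, E) = -5/4 + 2*(-7) = -5/4 - 14 = -61/4)
R(22, -65)/N(-89, -95) = -61*(58 - 95)/(-95 - 89)/4 = -61/(4*(-184/(-37))) = -61/(4*((-1/37*(-184)))) = -61/(4*184/37) = -61/4*37/184 = -2257/736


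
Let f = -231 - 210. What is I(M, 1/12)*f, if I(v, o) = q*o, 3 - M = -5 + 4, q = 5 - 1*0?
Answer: -735/4 ≈ -183.75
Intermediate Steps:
f = -441
q = 5 (q = 5 + 0 = 5)
M = 4 (M = 3 - (-5 + 4) = 3 - 1*(-1) = 3 + 1 = 4)
I(v, o) = 5*o
I(M, 1/12)*f = (5*(1/12))*(-441) = (5/12)*(-441) = -735/4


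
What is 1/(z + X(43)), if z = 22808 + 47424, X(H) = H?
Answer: 1/70275 ≈ 1.4230e-5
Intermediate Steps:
z = 70232
1/(z + X(43)) = 1/(70232 + 43) = 1/70275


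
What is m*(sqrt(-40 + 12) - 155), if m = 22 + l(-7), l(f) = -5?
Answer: -2635 + 34*I*sqrt(7) ≈ -2635.0 + 89.956*I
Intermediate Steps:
m = 17 (m = 22 - 5 = 17)
m*(sqrt(-40 + 12) - 155) = 17*(sqrt(-40 + 12) - 155) = 17*(sqrt(-28) - 155) = 17*(2*I*sqrt(7) - 155) = 17*(-155 + 2*I*sqrt(7)) = -2635 + 34*I*sqrt(7)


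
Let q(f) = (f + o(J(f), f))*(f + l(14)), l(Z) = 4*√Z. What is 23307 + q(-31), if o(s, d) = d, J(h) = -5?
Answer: 25229 - 248*√14 ≈ 24301.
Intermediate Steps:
q(f) = 2*f*(f + 4*√14) (q(f) = (f + f)*(f + 4*√14) = (2*f)*(f + 4*√14) = 2*f*(f + 4*√14))
23307 + q(-31) = 23307 + 2*(-31)*(-31 + 4*√14) = 23307 + (1922 - 248*√14) = 25229 - 248*√14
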